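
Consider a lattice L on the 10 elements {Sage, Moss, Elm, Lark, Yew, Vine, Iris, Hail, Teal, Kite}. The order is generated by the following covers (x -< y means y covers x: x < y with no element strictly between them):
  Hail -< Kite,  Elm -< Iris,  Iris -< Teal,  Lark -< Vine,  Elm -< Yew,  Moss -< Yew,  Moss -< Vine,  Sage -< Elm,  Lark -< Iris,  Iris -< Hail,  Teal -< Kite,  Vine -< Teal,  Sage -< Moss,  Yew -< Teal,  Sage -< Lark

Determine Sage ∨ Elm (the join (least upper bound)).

Common upper bounds of {Sage, Elm}: Elm, Hail, Iris, Kite, Teal, Yew.
The least among these is Elm.

Elm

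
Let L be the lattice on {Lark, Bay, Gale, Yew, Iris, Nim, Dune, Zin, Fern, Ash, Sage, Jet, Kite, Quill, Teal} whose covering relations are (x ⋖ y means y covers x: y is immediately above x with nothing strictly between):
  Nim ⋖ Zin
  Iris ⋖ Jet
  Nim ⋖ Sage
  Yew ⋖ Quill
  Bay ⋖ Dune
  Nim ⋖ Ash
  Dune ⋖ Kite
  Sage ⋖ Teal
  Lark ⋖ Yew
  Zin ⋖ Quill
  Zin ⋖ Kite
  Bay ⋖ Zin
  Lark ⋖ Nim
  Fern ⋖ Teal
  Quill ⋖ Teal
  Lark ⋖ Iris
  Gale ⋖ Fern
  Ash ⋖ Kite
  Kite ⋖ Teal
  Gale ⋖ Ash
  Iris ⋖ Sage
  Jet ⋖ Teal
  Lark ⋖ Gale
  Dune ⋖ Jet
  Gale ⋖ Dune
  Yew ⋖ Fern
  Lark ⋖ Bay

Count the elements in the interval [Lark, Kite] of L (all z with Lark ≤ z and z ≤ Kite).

8

The interval [Lark, Kite] = {Ash, Bay, Dune, Gale, Kite, Lark, Nim, Zin}, which has 8 elements.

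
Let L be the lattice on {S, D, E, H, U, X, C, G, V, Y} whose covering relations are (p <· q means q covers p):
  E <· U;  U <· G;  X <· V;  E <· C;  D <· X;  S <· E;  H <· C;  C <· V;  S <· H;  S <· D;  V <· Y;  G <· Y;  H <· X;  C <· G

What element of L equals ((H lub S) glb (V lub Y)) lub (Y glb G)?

H ∨ S = H
V ∨ Y = Y
H ∧ Y = H
Y ∧ G = G
H ∨ G = G

G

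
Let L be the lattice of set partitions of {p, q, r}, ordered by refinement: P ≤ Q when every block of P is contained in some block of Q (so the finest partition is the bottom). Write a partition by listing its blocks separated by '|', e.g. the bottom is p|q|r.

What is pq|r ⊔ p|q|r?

pq|r

Common upper bounds of {pq|r, p|q|r}: pqr, pq|r.
The least among these is pq|r.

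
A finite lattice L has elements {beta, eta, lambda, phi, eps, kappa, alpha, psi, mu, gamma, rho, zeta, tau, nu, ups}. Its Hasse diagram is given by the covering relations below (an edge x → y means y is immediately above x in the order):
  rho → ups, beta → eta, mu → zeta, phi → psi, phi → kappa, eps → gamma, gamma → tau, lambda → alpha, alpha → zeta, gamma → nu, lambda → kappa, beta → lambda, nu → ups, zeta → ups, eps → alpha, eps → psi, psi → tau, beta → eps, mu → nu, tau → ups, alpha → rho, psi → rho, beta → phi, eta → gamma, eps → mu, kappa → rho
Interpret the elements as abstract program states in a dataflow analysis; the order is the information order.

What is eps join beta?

eps

Common upper bounds of {eps, beta}: alpha, eps, gamma, mu, nu, psi, rho, tau, ups, zeta.
The least among these is eps.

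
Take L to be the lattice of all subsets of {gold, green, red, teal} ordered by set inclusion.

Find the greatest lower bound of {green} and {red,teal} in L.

Common lower bounds of {{green}, {red,teal}}: {}.
The greatest among these is {}.

{}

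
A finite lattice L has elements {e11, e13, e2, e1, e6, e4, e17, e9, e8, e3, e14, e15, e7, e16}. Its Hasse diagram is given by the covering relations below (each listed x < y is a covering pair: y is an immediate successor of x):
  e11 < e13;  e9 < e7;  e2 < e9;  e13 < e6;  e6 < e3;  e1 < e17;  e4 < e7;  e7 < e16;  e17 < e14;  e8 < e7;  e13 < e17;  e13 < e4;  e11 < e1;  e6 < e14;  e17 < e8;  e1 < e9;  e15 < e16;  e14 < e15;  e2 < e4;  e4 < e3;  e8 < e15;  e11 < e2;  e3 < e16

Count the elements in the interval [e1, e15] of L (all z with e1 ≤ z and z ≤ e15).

The interval [e1, e15] = {e1, e14, e15, e17, e8}, which has 5 elements.

5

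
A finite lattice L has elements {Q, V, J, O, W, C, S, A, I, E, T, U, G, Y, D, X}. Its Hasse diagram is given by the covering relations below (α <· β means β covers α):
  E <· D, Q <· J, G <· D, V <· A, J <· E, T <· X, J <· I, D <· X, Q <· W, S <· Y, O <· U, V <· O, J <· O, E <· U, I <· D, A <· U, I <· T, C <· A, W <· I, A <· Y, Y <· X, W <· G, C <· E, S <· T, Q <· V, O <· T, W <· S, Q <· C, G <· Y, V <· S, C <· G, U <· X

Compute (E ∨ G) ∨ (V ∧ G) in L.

E ∨ G = D
V ∧ G = Q
D ∨ Q = D

D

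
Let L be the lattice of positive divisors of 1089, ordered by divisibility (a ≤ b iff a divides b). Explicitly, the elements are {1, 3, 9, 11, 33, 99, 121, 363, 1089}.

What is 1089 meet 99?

In the divisibility order, the meet is the greatest common divisor: gcd(1089, 99) = 99.

99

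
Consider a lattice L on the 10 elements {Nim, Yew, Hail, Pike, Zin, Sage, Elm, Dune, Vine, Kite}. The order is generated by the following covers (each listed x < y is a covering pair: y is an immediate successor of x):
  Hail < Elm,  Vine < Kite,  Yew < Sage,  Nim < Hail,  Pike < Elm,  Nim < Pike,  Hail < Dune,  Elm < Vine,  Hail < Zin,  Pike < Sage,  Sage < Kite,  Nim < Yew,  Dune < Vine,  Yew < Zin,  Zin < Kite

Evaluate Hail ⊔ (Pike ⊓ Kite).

Elm

Pike ∧ Kite = Pike
Hail ∨ Pike = Elm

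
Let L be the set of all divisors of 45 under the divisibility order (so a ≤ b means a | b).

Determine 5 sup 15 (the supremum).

In the divisibility order, the join is the least common multiple: lcm(5, 15) = 15.

15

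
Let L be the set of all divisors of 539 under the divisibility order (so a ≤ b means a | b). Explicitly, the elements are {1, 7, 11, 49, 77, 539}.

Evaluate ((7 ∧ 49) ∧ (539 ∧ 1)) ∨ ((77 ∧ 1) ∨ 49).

7 ∧ 49 = 7
539 ∧ 1 = 1
7 ∧ 1 = 1
77 ∧ 1 = 1
1 ∨ 49 = 49
1 ∨ 49 = 49

49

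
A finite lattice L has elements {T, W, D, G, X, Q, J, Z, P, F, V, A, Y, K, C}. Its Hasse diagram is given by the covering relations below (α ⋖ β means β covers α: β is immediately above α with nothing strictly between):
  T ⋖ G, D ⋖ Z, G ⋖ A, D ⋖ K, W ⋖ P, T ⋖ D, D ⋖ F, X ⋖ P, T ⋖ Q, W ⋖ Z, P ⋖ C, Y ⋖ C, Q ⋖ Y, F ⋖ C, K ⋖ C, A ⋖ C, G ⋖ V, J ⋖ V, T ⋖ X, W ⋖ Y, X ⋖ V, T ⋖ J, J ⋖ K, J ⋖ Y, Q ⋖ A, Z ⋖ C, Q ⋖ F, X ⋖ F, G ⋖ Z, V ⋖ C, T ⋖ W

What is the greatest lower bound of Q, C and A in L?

Common lower bounds of {Q, C, A}: Q, T.
The greatest among these is Q.

Q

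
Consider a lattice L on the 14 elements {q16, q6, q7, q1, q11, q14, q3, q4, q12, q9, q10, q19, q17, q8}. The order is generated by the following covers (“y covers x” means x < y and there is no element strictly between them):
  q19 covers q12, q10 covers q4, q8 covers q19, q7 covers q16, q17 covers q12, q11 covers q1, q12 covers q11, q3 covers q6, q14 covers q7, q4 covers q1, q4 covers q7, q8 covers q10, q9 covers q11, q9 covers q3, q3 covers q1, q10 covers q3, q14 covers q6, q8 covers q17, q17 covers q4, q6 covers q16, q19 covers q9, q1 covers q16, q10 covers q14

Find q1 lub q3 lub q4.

q10

Common upper bounds of {q1, q3, q4}: q10, q8.
The least among these is q10.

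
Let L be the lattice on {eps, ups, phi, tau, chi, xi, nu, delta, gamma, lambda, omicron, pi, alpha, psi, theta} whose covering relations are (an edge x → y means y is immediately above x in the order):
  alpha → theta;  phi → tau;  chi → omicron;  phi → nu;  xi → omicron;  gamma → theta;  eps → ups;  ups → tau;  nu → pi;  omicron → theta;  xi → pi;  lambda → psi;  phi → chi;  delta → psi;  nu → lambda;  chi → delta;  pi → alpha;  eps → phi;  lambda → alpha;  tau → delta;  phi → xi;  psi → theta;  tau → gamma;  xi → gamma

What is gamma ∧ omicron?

Common lower bounds of {gamma, omicron}: eps, phi, xi.
The greatest among these is xi.

xi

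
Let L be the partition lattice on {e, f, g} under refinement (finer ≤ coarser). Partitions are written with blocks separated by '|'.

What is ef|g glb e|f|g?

e|f|g

The meet (common refinement) of ef|g and e|f|g intersects blocks pairwise, giving e|f|g.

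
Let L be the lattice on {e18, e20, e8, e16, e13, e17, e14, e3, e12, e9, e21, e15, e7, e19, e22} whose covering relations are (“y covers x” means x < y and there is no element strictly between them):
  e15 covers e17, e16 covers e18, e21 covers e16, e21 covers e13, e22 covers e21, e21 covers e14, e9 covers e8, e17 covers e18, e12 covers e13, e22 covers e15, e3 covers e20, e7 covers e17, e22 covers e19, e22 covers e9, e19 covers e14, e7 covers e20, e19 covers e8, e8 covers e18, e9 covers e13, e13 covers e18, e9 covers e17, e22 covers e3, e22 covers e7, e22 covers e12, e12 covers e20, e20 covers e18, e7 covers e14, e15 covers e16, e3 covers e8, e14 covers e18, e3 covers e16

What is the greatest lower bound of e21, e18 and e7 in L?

e18

Common lower bounds of {e21, e18, e7}: e18.
The greatest among these is e18.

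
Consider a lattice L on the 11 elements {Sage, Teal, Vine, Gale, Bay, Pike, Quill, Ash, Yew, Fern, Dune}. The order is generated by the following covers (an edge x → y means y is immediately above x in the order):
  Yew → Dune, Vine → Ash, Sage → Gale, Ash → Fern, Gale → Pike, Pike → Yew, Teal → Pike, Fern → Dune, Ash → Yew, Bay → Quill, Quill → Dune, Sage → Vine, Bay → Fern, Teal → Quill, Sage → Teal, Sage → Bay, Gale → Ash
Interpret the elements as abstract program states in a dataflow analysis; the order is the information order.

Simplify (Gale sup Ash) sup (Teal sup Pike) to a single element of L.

Gale ∨ Ash = Ash
Teal ∨ Pike = Pike
Ash ∨ Pike = Yew

Yew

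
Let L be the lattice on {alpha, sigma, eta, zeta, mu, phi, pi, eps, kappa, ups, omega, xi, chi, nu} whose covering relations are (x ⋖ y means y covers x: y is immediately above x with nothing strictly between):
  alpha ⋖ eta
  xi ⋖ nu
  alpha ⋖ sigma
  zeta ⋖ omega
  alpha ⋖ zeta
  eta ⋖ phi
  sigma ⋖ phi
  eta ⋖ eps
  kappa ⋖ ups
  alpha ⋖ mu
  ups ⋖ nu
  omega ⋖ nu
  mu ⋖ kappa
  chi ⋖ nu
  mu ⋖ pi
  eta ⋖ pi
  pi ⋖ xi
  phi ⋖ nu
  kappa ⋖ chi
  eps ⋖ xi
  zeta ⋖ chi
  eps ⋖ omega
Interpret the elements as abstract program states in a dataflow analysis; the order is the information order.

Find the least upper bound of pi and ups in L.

nu

Common upper bounds of {pi, ups}: nu.
The least among these is nu.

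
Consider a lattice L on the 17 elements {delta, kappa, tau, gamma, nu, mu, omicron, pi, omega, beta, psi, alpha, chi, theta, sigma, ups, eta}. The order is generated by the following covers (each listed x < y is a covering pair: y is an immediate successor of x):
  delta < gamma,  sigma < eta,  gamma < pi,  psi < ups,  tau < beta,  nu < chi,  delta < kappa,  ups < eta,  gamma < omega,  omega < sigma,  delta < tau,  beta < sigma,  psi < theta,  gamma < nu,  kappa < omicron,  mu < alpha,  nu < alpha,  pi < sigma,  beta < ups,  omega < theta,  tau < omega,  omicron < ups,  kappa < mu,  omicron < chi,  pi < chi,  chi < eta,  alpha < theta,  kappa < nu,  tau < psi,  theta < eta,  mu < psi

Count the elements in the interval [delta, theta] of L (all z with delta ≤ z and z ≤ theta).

10

The interval [delta, theta] = {alpha, delta, gamma, kappa, mu, nu, omega, psi, tau, theta}, which has 10 elements.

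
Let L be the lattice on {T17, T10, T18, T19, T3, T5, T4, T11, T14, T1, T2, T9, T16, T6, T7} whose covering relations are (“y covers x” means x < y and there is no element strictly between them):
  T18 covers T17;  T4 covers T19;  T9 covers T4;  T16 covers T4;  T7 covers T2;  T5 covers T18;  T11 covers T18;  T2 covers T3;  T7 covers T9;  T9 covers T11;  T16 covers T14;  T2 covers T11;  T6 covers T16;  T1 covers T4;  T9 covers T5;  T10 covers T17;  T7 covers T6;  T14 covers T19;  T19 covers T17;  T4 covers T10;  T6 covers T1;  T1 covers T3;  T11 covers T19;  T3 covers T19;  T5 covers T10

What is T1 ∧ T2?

T3

Common lower bounds of {T1, T2}: T17, T19, T3.
The greatest among these is T3.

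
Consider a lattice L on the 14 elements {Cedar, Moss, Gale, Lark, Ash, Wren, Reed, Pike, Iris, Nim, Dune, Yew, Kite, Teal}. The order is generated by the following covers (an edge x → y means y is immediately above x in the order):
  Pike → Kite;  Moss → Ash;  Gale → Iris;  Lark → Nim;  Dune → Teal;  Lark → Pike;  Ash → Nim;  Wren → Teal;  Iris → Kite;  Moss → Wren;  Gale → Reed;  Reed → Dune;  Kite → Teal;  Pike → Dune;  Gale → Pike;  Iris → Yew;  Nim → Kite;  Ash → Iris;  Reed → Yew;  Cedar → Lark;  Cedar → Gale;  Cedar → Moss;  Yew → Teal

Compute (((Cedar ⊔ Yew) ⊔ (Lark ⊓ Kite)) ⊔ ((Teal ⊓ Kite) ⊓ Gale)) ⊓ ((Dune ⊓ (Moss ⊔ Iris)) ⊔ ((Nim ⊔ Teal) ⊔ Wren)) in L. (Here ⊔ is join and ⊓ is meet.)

Teal

Cedar ∨ Yew = Yew
Lark ∧ Kite = Lark
Yew ∨ Lark = Teal
Teal ∧ Kite = Kite
Kite ∧ Gale = Gale
Teal ∨ Gale = Teal
Moss ∨ Iris = Iris
Dune ∧ Iris = Gale
Nim ∨ Teal = Teal
Teal ∨ Wren = Teal
Gale ∨ Teal = Teal
Teal ∧ Teal = Teal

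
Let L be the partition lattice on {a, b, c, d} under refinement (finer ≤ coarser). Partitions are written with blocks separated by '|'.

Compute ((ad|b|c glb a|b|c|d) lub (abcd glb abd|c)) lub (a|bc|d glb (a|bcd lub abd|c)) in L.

ad|b|c ∧ a|b|c|d = a|b|c|d
abcd ∧ abd|c = abd|c
a|b|c|d ∨ abd|c = abd|c
a|bcd ∨ abd|c = abcd
a|bc|d ∧ abcd = a|bc|d
abd|c ∨ a|bc|d = abcd

abcd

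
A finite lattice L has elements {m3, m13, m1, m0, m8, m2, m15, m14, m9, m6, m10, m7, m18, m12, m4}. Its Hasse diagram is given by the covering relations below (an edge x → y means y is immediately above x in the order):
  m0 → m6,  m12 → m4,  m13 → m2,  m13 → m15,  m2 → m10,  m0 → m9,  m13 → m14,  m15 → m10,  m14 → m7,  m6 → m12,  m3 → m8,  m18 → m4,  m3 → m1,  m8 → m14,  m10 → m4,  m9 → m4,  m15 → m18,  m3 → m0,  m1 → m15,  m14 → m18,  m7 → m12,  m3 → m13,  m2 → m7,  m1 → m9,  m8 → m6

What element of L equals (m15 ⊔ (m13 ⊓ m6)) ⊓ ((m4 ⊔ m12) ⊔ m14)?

m13 ∧ m6 = m3
m15 ∨ m3 = m15
m4 ∨ m12 = m4
m4 ∨ m14 = m4
m15 ∧ m4 = m15

m15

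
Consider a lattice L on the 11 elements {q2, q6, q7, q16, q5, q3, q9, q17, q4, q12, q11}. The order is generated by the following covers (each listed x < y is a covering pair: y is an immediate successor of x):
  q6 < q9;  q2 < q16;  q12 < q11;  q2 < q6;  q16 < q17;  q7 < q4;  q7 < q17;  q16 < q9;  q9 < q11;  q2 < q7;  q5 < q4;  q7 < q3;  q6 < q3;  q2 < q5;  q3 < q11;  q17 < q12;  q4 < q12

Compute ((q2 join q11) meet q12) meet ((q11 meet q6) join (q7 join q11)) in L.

q2 ∨ q11 = q11
q11 ∧ q12 = q12
q11 ∧ q6 = q6
q7 ∨ q11 = q11
q6 ∨ q11 = q11
q12 ∧ q11 = q12

q12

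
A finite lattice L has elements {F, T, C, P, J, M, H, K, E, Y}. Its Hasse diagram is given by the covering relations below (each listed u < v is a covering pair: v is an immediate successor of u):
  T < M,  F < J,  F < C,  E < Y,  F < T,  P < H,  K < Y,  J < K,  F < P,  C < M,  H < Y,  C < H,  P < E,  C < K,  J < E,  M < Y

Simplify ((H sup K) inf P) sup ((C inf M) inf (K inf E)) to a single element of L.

P

H ∨ K = Y
Y ∧ P = P
C ∧ M = C
K ∧ E = J
C ∧ J = F
P ∨ F = P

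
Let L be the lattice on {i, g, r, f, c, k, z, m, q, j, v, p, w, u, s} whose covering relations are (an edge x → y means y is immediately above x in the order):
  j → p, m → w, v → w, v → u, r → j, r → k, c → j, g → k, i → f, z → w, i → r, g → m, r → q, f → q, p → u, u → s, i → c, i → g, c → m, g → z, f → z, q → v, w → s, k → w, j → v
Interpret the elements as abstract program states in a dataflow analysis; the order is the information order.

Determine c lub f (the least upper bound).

v

Common upper bounds of {c, f}: s, u, v, w.
The least among these is v.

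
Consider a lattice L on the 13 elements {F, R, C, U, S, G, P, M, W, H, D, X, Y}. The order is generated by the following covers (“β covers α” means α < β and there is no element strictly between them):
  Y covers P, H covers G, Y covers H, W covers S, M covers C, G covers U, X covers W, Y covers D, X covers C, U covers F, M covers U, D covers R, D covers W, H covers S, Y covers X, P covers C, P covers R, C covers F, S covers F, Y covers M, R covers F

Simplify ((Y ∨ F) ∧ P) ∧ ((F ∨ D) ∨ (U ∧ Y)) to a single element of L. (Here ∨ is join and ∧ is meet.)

P

Y ∨ F = Y
Y ∧ P = P
F ∨ D = D
U ∧ Y = U
D ∨ U = Y
P ∧ Y = P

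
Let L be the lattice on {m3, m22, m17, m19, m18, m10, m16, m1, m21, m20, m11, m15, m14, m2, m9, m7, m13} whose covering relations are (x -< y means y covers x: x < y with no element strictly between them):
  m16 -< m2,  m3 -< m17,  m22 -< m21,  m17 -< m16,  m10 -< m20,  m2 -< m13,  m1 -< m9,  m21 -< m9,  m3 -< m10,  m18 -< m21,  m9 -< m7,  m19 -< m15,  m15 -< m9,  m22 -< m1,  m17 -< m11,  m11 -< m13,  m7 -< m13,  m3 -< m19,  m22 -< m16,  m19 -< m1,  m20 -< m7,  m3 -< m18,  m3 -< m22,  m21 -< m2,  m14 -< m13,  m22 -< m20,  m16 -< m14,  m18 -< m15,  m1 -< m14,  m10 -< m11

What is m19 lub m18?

Common upper bounds of {m19, m18}: m13, m15, m7, m9.
The least among these is m15.

m15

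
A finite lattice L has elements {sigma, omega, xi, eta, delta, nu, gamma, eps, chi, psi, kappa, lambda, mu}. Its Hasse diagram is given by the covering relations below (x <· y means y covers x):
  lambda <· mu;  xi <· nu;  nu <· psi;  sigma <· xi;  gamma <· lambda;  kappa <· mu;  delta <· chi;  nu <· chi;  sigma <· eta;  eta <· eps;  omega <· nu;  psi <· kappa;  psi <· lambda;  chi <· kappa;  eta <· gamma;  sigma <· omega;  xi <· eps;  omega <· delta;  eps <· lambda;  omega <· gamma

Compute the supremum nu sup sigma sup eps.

Common upper bounds of {nu, sigma, eps}: lambda, mu.
The least among these is lambda.

lambda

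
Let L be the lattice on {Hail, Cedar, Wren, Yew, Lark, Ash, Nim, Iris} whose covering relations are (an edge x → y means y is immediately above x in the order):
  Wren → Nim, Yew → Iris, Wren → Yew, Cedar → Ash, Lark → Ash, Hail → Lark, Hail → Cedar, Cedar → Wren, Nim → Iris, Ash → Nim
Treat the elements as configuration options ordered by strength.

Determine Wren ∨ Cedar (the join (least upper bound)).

Wren

Common upper bounds of {Wren, Cedar}: Iris, Nim, Wren, Yew.
The least among these is Wren.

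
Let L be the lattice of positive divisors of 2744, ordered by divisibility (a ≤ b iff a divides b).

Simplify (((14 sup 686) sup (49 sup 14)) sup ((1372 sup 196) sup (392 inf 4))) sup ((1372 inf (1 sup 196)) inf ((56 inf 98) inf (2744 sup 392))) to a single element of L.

14 ∨ 686 = 686
49 ∨ 14 = 98
686 ∨ 98 = 686
1372 ∨ 196 = 1372
392 ∧ 4 = 4
1372 ∨ 4 = 1372
686 ∨ 1372 = 1372
1 ∨ 196 = 196
1372 ∧ 196 = 196
56 ∧ 98 = 14
2744 ∨ 392 = 2744
14 ∧ 2744 = 14
196 ∧ 14 = 14
1372 ∨ 14 = 1372

1372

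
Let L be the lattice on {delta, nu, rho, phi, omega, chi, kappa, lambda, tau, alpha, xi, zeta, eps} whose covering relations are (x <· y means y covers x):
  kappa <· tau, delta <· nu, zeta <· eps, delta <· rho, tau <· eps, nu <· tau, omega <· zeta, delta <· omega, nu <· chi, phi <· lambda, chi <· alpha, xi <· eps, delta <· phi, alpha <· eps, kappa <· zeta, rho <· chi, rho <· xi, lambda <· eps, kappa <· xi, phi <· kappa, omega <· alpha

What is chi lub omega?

Common upper bounds of {chi, omega}: alpha, eps.
The least among these is alpha.

alpha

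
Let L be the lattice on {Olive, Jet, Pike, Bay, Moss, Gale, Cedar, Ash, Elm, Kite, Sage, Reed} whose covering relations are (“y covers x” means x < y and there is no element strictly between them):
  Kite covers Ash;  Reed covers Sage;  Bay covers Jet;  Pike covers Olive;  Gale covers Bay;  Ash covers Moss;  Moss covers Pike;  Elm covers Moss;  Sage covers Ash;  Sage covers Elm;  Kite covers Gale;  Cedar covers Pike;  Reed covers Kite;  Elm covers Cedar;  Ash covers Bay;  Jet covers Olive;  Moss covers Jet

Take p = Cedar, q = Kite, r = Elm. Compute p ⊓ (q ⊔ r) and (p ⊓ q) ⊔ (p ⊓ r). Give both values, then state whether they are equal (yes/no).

q ⊔ r = Reed, so p ⊓ (q ⊔ r) = Cedar ⊓ Reed = Cedar.
p ⊓ q = Pike and p ⊓ r = Cedar, so (p ⊓ q) ⊔ (p ⊓ r) = Pike ⊔ Cedar = Cedar.
Equal: yes.

Cedar; Cedar; yes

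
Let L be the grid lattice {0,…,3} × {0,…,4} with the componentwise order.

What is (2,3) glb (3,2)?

In a product of chains, the meet is componentwise min, giving (2,2).

(2,2)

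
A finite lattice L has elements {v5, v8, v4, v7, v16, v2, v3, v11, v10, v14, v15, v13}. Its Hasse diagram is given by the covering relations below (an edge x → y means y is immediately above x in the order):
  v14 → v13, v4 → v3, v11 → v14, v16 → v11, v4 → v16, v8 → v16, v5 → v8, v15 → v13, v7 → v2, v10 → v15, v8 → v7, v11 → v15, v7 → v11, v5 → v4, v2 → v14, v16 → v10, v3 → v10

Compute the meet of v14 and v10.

v16

Common lower bounds of {v14, v10}: v16, v4, v5, v8.
The greatest among these is v16.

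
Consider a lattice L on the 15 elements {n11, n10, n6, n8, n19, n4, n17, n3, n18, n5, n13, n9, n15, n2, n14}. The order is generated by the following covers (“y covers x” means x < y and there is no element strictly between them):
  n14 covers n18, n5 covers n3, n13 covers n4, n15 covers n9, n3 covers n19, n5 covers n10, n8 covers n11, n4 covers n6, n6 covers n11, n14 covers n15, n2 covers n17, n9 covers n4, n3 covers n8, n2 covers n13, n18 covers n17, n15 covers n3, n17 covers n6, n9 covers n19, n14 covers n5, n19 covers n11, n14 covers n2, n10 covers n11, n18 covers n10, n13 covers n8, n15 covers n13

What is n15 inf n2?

Common lower bounds of {n15, n2}: n11, n13, n4, n6, n8.
The greatest among these is n13.

n13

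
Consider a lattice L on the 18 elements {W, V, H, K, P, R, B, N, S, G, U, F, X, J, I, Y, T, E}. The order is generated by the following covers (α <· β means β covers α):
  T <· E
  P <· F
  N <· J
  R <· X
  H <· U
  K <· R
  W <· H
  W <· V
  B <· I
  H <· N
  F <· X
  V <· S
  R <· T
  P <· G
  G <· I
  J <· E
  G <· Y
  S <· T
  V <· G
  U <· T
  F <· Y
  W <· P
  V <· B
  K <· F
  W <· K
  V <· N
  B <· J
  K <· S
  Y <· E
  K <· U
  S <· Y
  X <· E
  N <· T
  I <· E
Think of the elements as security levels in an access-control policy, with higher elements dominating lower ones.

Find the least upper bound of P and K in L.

F

Common upper bounds of {P, K}: E, F, X, Y.
The least among these is F.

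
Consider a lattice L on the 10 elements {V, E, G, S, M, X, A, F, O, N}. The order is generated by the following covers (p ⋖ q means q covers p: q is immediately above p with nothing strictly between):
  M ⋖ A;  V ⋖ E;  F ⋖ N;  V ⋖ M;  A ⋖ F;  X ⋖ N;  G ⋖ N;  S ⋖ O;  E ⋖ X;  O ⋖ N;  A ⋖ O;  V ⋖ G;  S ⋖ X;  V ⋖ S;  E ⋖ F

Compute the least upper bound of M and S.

Common upper bounds of {M, S}: N, O.
The least among these is O.

O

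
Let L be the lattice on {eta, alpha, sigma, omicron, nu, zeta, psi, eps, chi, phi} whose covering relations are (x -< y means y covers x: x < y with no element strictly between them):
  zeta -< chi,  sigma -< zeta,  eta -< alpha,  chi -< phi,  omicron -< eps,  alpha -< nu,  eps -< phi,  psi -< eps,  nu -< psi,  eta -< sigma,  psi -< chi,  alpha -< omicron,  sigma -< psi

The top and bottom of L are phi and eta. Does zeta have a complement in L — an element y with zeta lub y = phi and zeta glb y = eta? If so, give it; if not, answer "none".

Need y with zeta ∨ y = phi and zeta ∧ y = eta.
Checking each element gives: omicron.

omicron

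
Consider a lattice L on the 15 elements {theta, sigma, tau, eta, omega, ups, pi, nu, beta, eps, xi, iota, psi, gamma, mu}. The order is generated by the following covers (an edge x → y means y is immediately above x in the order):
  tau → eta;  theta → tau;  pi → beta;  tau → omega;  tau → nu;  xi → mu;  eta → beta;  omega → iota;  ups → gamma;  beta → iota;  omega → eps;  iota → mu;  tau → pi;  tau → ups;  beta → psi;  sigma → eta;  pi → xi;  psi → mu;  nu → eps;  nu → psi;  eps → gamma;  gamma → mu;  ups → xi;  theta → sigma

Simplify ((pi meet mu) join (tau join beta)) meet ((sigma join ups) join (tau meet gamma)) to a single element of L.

beta

pi ∧ mu = pi
tau ∨ beta = beta
pi ∨ beta = beta
sigma ∨ ups = mu
tau ∧ gamma = tau
mu ∨ tau = mu
beta ∧ mu = beta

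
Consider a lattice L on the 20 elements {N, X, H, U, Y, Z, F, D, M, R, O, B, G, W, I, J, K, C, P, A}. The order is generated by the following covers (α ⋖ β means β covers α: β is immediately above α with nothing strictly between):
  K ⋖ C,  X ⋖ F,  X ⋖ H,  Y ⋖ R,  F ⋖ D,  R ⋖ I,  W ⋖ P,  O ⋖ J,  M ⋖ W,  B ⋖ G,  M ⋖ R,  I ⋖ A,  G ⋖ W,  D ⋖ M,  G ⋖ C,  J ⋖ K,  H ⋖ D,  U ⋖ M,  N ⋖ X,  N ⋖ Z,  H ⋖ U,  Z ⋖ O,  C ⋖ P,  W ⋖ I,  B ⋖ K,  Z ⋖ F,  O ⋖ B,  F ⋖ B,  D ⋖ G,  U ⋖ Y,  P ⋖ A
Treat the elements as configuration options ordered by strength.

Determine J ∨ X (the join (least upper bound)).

K

Common upper bounds of {J, X}: A, C, K, P.
The least among these is K.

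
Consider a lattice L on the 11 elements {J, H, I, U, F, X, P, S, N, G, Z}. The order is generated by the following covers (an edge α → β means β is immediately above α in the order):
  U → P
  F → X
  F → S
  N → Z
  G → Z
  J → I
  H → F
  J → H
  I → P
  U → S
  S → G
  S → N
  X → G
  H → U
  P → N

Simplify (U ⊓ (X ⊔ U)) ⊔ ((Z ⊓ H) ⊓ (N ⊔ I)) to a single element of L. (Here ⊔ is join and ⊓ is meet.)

U

X ∨ U = G
U ∧ G = U
Z ∧ H = H
N ∨ I = N
H ∧ N = H
U ∨ H = U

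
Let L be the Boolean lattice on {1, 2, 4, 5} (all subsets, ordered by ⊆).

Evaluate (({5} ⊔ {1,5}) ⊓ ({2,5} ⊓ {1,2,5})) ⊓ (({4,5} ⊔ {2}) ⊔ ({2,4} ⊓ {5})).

{5}

{5} ∨ {1,5} = {1,5}
{2,5} ∧ {1,2,5} = {2,5}
{1,5} ∧ {2,5} = {5}
{4,5} ∨ {2} = {2,4,5}
{2,4} ∧ {5} = {}
{2,4,5} ∨ {} = {2,4,5}
{5} ∧ {2,4,5} = {5}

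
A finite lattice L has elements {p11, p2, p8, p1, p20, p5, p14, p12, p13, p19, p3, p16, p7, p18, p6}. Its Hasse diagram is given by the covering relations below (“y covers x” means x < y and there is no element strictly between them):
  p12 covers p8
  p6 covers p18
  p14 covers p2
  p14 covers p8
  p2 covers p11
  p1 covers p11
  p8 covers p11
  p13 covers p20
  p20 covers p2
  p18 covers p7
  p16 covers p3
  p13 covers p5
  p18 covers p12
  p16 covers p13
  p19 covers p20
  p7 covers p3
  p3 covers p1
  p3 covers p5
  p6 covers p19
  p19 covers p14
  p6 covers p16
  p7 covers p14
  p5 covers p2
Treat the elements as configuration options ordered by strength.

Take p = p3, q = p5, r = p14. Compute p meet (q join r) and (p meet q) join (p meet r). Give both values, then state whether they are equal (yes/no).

p3; p5; no

q join r = p7, so p meet (q join r) = p3 meet p7 = p3.
p meet q = p5 and p meet r = p2, so (p meet q) join (p meet r) = p5 join p2 = p5.
Equal: no.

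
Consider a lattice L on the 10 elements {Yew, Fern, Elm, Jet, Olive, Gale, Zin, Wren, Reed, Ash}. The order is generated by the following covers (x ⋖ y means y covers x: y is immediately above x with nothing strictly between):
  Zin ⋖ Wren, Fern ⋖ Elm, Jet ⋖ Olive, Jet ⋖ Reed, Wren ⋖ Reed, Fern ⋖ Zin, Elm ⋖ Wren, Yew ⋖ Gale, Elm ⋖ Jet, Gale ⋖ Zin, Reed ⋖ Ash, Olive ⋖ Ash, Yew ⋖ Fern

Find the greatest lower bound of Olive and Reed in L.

Common lower bounds of {Olive, Reed}: Elm, Fern, Jet, Yew.
The greatest among these is Jet.

Jet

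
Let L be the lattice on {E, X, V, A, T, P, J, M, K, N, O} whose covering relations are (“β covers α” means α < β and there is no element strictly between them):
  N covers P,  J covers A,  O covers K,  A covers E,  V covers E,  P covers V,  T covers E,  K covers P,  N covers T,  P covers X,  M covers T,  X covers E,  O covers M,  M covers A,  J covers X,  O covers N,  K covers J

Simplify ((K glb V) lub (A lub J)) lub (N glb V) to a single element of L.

K

K ∧ V = V
A ∨ J = J
V ∨ J = K
N ∧ V = V
K ∨ V = K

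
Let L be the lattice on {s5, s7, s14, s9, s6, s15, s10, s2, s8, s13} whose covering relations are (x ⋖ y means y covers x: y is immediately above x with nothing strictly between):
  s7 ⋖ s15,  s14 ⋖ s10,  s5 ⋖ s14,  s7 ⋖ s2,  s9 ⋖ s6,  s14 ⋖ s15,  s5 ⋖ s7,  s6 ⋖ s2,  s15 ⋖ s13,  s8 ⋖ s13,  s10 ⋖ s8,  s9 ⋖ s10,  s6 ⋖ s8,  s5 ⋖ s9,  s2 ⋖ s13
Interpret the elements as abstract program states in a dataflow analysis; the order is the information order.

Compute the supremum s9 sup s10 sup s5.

s10

Common upper bounds of {s9, s10, s5}: s10, s13, s8.
The least among these is s10.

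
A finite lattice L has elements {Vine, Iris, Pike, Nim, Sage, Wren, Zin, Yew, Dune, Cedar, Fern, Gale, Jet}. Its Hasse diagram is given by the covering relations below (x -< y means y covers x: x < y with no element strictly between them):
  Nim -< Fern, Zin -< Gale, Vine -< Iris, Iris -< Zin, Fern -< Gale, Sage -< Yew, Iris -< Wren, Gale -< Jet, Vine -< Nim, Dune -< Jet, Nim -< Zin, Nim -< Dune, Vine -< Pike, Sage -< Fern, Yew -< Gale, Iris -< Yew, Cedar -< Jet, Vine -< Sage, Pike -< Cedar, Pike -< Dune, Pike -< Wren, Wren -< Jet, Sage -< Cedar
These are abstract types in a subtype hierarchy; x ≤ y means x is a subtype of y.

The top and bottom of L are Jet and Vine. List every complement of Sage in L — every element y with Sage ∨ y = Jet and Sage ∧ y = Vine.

Dune, Wren

Need y with Sage ∨ y = Jet and Sage ∧ y = Vine.
Checking each element gives: Dune, Wren.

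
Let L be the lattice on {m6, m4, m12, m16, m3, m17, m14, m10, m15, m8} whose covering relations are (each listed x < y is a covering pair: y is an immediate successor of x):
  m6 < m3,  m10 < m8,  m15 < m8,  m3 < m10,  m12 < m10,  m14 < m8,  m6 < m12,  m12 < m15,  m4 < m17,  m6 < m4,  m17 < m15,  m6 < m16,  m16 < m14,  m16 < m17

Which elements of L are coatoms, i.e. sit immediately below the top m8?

The coatoms are exactly the elements covered by m8: m10, m14, m15.

m10, m14, m15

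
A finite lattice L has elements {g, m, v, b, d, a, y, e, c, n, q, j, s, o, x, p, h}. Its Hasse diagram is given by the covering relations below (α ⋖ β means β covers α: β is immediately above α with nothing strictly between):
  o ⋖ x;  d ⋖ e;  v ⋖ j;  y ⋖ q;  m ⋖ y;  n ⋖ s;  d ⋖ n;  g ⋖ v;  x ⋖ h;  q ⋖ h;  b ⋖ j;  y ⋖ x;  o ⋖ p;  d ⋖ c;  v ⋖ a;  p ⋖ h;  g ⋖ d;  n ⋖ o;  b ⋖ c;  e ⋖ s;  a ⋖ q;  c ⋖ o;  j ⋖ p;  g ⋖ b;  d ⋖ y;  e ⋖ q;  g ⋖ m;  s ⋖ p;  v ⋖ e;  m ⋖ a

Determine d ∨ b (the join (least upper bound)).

Common upper bounds of {d, b}: c, h, o, p, x.
The least among these is c.

c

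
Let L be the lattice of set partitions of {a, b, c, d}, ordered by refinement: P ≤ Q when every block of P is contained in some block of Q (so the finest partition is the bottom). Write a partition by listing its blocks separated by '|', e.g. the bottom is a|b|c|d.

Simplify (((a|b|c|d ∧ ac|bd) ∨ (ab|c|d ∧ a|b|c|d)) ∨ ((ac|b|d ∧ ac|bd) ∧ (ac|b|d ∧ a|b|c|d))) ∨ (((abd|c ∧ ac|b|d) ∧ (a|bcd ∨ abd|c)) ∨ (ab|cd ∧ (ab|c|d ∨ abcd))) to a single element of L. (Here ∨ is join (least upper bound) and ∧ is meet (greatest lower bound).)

a|b|c|d ∧ ac|bd = a|b|c|d
ab|c|d ∧ a|b|c|d = a|b|c|d
a|b|c|d ∨ a|b|c|d = a|b|c|d
ac|b|d ∧ ac|bd = ac|b|d
ac|b|d ∧ a|b|c|d = a|b|c|d
ac|b|d ∧ a|b|c|d = a|b|c|d
a|b|c|d ∨ a|b|c|d = a|b|c|d
abd|c ∧ ac|b|d = a|b|c|d
a|bcd ∨ abd|c = abcd
a|b|c|d ∧ abcd = a|b|c|d
ab|c|d ∨ abcd = abcd
ab|cd ∧ abcd = ab|cd
a|b|c|d ∨ ab|cd = ab|cd
a|b|c|d ∨ ab|cd = ab|cd

ab|cd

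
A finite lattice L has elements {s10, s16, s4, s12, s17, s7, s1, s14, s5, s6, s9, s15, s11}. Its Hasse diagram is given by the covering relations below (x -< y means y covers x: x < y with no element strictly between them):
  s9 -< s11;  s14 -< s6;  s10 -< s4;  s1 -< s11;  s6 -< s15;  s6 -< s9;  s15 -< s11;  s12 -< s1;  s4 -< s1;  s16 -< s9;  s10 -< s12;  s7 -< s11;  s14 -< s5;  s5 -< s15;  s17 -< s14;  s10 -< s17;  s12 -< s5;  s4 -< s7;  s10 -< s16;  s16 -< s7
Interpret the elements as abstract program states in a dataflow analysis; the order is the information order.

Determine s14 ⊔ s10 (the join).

Common upper bounds of {s14, s10}: s11, s14, s15, s5, s6, s9.
The least among these is s14.

s14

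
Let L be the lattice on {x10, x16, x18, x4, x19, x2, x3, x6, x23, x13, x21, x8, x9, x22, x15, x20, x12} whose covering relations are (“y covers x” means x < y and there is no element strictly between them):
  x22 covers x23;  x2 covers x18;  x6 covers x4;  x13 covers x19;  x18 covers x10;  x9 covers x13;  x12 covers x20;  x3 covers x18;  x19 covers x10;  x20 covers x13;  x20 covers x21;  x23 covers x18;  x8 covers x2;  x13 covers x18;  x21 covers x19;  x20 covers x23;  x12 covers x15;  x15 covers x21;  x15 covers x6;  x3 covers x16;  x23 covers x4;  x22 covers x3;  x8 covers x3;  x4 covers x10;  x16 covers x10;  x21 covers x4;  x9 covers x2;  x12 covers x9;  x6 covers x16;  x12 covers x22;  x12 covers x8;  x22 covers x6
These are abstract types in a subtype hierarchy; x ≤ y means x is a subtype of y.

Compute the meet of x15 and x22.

x6

Common lower bounds of {x15, x22}: x10, x16, x4, x6.
The greatest among these is x6.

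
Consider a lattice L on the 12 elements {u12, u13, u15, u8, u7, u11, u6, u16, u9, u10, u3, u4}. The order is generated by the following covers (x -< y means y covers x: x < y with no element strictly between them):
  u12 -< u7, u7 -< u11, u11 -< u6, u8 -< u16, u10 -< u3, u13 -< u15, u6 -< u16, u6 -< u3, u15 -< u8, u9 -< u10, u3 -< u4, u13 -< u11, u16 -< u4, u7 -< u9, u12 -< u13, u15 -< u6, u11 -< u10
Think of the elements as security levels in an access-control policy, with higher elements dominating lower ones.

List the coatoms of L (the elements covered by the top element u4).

The coatoms are exactly the elements covered by u4: u16, u3.

u16, u3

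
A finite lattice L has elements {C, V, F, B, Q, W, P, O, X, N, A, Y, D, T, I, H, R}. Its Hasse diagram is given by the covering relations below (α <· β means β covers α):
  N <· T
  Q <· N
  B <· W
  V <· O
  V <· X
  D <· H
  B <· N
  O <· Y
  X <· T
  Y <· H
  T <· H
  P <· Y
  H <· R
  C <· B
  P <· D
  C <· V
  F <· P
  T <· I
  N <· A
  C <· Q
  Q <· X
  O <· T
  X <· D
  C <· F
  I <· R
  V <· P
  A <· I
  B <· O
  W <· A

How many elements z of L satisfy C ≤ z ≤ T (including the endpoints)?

The interval [C, T] = {B, C, N, O, Q, T, V, X}, which has 8 elements.

8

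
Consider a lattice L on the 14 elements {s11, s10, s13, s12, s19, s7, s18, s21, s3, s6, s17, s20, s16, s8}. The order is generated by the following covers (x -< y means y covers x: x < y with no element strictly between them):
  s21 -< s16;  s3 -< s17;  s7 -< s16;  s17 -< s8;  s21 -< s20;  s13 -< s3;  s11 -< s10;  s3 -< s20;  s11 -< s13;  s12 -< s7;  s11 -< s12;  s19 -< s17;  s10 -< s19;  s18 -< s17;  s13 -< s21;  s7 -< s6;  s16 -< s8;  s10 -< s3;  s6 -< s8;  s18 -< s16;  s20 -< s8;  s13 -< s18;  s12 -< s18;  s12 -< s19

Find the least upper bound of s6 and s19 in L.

Common upper bounds of {s6, s19}: s8.
The least among these is s8.

s8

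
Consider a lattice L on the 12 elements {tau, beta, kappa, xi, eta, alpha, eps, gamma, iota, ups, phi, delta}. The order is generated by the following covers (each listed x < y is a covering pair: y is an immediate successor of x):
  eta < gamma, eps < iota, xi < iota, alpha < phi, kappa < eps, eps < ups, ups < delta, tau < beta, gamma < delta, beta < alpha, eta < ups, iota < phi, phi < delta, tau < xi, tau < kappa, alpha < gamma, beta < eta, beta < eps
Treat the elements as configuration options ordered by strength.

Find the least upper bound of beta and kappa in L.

eps

Common upper bounds of {beta, kappa}: delta, eps, iota, phi, ups.
The least among these is eps.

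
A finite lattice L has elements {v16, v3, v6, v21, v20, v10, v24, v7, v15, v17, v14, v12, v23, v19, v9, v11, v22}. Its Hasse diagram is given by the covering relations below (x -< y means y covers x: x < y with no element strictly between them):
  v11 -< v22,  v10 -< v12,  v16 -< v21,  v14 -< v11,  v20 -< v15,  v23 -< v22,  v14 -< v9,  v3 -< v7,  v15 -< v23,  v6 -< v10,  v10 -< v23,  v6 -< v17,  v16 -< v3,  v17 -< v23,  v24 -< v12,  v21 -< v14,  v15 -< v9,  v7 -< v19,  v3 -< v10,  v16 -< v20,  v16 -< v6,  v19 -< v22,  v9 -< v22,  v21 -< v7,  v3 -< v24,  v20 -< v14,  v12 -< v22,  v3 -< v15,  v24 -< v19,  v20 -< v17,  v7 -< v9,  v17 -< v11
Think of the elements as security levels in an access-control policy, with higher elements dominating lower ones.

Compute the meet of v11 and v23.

v17

Common lower bounds of {v11, v23}: v16, v17, v20, v6.
The greatest among these is v17.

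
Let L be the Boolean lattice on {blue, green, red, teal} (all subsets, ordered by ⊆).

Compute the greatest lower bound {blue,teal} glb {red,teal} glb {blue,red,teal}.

Common lower bounds of {{blue,teal}, {red,teal}, {blue,red,teal}}: {teal}, {}.
The greatest among these is {teal}.

{teal}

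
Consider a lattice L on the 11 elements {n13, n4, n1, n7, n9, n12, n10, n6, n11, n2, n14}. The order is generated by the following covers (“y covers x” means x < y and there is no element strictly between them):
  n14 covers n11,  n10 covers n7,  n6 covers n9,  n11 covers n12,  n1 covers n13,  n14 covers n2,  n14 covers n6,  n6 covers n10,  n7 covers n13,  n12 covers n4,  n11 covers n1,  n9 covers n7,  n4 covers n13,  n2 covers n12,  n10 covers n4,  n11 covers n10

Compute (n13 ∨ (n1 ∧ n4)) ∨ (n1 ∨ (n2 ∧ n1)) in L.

n1 ∧ n4 = n13
n13 ∨ n13 = n13
n2 ∧ n1 = n13
n1 ∨ n13 = n1
n13 ∨ n1 = n1

n1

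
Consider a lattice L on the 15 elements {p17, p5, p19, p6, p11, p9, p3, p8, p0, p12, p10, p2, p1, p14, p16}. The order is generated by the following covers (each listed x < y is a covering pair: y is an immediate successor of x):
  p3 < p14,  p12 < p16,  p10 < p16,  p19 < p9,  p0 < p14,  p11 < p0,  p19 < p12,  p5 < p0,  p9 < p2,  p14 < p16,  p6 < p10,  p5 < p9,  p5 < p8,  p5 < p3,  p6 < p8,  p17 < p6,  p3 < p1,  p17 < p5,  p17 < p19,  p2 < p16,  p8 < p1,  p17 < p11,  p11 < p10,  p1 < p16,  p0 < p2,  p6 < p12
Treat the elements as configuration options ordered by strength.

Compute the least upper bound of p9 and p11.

Common upper bounds of {p9, p11}: p16, p2.
The least among these is p2.

p2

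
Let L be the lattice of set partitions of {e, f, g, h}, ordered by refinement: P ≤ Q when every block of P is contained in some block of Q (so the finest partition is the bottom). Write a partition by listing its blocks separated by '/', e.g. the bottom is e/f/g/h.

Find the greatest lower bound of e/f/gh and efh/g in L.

e/f/g/h

The meet (common refinement) of e/f/gh and efh/g intersects blocks pairwise, giving e/f/g/h.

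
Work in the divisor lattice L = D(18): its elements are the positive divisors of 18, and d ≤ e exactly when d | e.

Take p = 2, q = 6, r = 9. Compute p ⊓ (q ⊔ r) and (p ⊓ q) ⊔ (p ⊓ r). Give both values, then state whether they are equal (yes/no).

2; 2; yes

q ⊔ r = 18, so p ⊓ (q ⊔ r) = 2 ⊓ 18 = 2.
p ⊓ q = 2 and p ⊓ r = 1, so (p ⊓ q) ⊔ (p ⊓ r) = 2 ⊔ 1 = 2.
Equal: yes.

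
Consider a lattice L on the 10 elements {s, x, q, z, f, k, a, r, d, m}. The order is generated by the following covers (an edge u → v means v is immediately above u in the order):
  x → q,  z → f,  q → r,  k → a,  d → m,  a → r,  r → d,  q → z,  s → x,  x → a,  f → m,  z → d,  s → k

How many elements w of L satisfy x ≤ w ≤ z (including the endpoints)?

The interval [x, z] = {q, x, z}, which has 3 elements.

3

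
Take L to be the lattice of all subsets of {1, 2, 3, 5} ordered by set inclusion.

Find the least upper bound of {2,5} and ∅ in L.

Under ⊆, join is union: {2,5} ∪ ∅ = {2,5}.

{2,5}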